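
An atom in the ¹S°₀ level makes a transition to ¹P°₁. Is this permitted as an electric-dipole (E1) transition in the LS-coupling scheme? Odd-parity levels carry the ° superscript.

Parity must change: odd → odd — ✗.
ΔS = 0: S: 0 → 0 — ✓.
ΔL = 0, ±1 (not L=0↔0): L: 0 → 1, ΔL = +1 — ✓.
ΔJ = 0, ±1 (not J=0↔0): J: 0 → 1, ΔJ = +1 — ✓.
Rule(s) violated: parity.

forbidden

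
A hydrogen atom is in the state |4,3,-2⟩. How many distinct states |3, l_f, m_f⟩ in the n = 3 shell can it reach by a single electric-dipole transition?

2

E1 requires Δl = ±1, so l_f ∈ {2, 4}; with 0 ≤ l_f ≤ n_f−1 = 2, the allowed l_f values are {2}.
For l_f = 2: m_f ∈ {m_i−1, m_i, m_i+1} ∩ [−2, 2] = {-2, -1} → 2 states.
Total: 2.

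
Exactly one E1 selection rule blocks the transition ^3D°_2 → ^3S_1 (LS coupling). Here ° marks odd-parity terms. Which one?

Parity must change: odd → even — ok.
ΔS = 0: S: 1 → 1 — ok.
ΔL = 0, ±1 (not L=0↔0): L: 2 → 0, ΔL = -2 — fails.
ΔJ = 0, ±1 (not J=0↔0): J: 2 → 1, ΔJ = -1 — ok.

the ΔL = 0, ±1 rule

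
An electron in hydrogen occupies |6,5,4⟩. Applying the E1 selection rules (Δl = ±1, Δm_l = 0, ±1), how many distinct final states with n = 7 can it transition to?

E1 requires Δl = ±1, so l_f ∈ {4, 6}; with 0 ≤ l_f ≤ n_f−1 = 6, the allowed l_f values are {4, 6}.
For l_f = 4: m_f ∈ {m_i−1, m_i, m_i+1} ∩ [−4, 4] = {3, 4} → 2 states.
For l_f = 6: m_f ∈ {m_i−1, m_i, m_i+1} ∩ [−6, 6] = {3, 4, 5} → 3 states.
Total: 5.

5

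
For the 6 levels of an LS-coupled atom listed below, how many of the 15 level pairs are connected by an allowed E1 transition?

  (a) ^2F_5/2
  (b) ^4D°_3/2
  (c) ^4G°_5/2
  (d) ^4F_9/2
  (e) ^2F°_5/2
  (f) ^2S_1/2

(a)–(b): forbidden (ΔS).
(a)–(c): forbidden (ΔS).
(a)–(d): forbidden (parity, ΔS, ΔJ).
(a)–(e): allowed.
(a)–(f): forbidden (parity, ΔL, ΔJ).
(b)–(c): forbidden (parity, ΔL).
(b)–(d): forbidden (ΔJ).
(b)–(e): forbidden (parity, ΔS).
(b)–(f): forbidden (ΔS, ΔL).
(c)–(d): forbidden (ΔJ).
(c)–(e): forbidden (parity, ΔS).
(c)–(f): forbidden (ΔS, ΔL, ΔJ).
(d)–(e): forbidden (ΔS, ΔJ).
(d)–(f): forbidden (parity, ΔS, ΔL, ΔJ).
(e)–(f): forbidden (ΔL, ΔJ).
Allowed pairs: 1 of 15.

1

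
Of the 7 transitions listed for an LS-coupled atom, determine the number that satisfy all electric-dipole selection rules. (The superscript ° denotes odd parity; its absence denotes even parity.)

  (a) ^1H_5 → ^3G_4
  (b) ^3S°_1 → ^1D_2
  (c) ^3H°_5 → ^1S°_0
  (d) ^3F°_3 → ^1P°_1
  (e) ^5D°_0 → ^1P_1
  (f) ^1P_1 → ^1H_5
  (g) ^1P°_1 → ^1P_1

1

(a) forbidden (parity, ΔS fail)
(b) forbidden (ΔS, ΔL fail)
(c) forbidden (parity, ΔS, ΔL, ΔJ fail)
(d) forbidden (parity, ΔS, ΔL, ΔJ fail)
(e) forbidden (ΔS fails)
(f) forbidden (parity, ΔL, ΔJ fail)
(g) allowed
Total allowed: 1 of 7.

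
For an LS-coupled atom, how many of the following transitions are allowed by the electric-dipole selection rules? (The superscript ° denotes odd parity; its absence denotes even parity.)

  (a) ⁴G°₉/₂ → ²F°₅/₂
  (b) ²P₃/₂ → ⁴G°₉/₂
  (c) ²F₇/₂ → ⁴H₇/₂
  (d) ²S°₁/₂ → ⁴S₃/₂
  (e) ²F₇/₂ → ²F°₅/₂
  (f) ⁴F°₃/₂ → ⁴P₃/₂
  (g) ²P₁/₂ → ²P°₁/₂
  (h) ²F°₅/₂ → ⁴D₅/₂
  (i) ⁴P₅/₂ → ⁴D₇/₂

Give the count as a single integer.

(a) forbidden (parity, ΔS, ΔJ fail)
(b) forbidden (ΔS, ΔL, ΔJ fail)
(c) forbidden (parity, ΔS, ΔL fail)
(d) forbidden (ΔS, ΔL fail)
(e) allowed
(f) forbidden (ΔL fails)
(g) allowed
(h) forbidden (ΔS fails)
(i) forbidden (parity fails)
Total allowed: 2 of 9.

2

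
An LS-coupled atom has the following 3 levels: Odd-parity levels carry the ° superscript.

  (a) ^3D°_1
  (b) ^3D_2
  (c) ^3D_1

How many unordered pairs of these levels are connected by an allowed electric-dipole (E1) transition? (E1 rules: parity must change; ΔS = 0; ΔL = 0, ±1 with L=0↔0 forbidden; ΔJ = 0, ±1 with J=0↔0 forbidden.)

2

(a)–(b): allowed.
(a)–(c): allowed.
(b)–(c): forbidden (parity).
Allowed pairs: 2 of 3.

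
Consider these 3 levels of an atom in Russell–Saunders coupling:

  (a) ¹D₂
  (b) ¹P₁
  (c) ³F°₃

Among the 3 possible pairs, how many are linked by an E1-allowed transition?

(a)–(b): forbidden (parity).
(a)–(c): forbidden (ΔS).
(b)–(c): forbidden (ΔS, ΔL, ΔJ).
Allowed pairs: 0 of 3.

0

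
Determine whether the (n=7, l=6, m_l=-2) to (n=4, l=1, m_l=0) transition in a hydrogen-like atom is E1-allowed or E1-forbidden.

Δl = 1 − 6 = -5; the E1 rule Δl = ±1 is ✗.
Δm_l = 0 − (-2) = +2. E1 requires Δm_l = 0, ±1: ✗.
The transition is electric-dipole forbidden.

forbidden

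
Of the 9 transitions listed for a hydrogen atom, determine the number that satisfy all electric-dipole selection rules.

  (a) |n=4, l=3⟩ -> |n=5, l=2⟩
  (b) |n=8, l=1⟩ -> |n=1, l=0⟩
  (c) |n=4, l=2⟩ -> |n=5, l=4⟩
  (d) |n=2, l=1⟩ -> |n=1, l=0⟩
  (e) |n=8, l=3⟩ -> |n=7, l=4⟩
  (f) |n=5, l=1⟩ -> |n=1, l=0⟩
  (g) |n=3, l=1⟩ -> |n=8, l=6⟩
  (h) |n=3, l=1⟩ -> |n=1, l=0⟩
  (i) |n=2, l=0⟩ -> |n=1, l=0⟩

6

(a) allowed
(b) allowed
(c) forbidden — Δl = +2 (E1 requires Δl = ±1)
(d) allowed
(e) allowed
(f) allowed
(g) forbidden — Δl = +5 (E1 requires Δl = ±1)
(h) allowed
(i) forbidden — Δl = +0 (E1 requires Δl = ±1)
Total allowed: 6 of 9.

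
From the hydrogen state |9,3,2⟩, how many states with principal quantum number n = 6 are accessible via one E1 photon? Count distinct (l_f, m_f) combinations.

E1 requires Δl = ±1, so l_f ∈ {2, 4}; with 0 ≤ l_f ≤ n_f−1 = 5, the allowed l_f values are {2, 4}.
For l_f = 2: m_f ∈ {m_i−1, m_i, m_i+1} ∩ [−2, 2] = {1, 2} → 2 states.
For l_f = 4: m_f ∈ {m_i−1, m_i, m_i+1} ∩ [−4, 4] = {1, 2, 3} → 3 states.
Total: 5.

5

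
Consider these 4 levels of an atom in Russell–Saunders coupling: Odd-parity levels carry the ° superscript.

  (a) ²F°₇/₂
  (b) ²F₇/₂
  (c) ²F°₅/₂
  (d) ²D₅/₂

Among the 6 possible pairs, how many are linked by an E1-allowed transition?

4

(a)–(b): allowed.
(a)–(c): forbidden (parity).
(a)–(d): allowed.
(b)–(c): allowed.
(b)–(d): forbidden (parity).
(c)–(d): allowed.
Allowed pairs: 4 of 6.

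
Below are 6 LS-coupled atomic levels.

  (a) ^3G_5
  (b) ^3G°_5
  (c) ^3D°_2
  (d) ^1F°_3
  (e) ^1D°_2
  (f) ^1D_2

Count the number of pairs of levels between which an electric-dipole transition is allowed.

(a)–(b): allowed.
(a)–(c): forbidden (ΔL, ΔJ).
(a)–(d): forbidden (ΔS, ΔJ).
(a)–(e): forbidden (ΔS, ΔL, ΔJ).
(a)–(f): forbidden (parity, ΔS, ΔL, ΔJ).
(b)–(c): forbidden (parity, ΔL, ΔJ).
(b)–(d): forbidden (parity, ΔS, ΔJ).
(b)–(e): forbidden (parity, ΔS, ΔL, ΔJ).
(b)–(f): forbidden (ΔS, ΔL, ΔJ).
(c)–(d): forbidden (parity, ΔS).
(c)–(e): forbidden (parity, ΔS).
(c)–(f): forbidden (ΔS).
(d)–(e): forbidden (parity).
(d)–(f): allowed.
(e)–(f): allowed.
Allowed pairs: 3 of 15.

3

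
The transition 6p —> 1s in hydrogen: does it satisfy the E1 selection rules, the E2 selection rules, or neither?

Δl = 0 − 1 = -1; l_i + l_f = 1.
E1 (Δl = ±1): satisfied.
E2 (Δl = 0,±2, l_i+l_f ≥ 2): not satisfied.

E1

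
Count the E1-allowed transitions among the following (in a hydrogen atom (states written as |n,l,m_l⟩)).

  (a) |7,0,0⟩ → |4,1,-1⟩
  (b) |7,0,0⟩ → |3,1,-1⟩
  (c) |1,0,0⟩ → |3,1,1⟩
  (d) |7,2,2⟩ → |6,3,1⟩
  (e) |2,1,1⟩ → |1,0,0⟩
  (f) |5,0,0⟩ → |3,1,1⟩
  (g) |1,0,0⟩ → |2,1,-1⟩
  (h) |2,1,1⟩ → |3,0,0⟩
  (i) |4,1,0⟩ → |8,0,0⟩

(a) allowed
(b) allowed
(c) allowed
(d) allowed
(e) allowed
(f) allowed
(g) allowed
(h) allowed
(i) allowed
Total allowed: 9 of 9.

9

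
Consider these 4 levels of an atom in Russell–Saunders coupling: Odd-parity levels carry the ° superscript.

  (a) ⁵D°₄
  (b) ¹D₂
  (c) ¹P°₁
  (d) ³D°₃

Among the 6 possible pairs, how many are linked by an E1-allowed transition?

(a)–(b): forbidden (ΔS, ΔJ).
(a)–(c): forbidden (parity, ΔS, ΔJ).
(a)–(d): forbidden (parity, ΔS).
(b)–(c): allowed.
(b)–(d): forbidden (ΔS).
(c)–(d): forbidden (parity, ΔS, ΔJ).
Allowed pairs: 1 of 6.

1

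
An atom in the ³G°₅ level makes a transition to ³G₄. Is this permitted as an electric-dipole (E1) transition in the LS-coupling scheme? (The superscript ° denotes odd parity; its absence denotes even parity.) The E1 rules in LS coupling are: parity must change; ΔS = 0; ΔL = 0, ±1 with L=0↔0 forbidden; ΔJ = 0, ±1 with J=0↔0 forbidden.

allowed

ΔJ = 0, ±1 (not J=0↔0): J: 5 → 4, ΔJ = -1 — passes.
Parity must change: odd → even — passes.
ΔS = 0: S: 1 → 1 — passes.
ΔL = 0, ±1 (not L=0↔0): L: 4 → 4, ΔL = +0 — passes.
All four E1 rules are satisfied.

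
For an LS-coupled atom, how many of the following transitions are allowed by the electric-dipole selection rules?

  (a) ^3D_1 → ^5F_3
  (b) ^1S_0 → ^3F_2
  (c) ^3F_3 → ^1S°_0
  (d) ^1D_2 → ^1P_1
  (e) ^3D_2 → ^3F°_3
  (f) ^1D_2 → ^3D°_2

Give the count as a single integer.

(a) forbidden (parity, ΔS, ΔJ fail)
(b) forbidden (parity, ΔS, ΔL, ΔJ fail)
(c) forbidden (ΔS, ΔL, ΔJ fail)
(d) forbidden (parity fails)
(e) allowed
(f) forbidden (ΔS fails)
Total allowed: 1 of 6.

1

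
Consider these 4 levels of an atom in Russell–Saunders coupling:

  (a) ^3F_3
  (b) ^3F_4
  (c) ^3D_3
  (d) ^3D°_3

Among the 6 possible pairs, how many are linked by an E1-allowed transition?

3

(a)–(b): forbidden (parity).
(a)–(c): forbidden (parity).
(a)–(d): allowed.
(b)–(c): forbidden (parity).
(b)–(d): allowed.
(c)–(d): allowed.
Allowed pairs: 3 of 6.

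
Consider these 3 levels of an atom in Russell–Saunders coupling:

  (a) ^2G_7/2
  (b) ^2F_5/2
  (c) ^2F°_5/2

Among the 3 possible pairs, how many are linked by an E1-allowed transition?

2

(a)–(b): forbidden (parity).
(a)–(c): allowed.
(b)–(c): allowed.
Allowed pairs: 2 of 3.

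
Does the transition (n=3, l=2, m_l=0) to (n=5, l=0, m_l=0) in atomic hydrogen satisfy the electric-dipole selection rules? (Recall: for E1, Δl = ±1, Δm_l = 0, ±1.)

Initial l = 2, final l = 0, so Δl = -2. E1 requires Δl = ±1: fails.
m_l: 0 → 0 (Δm_l = +0). |Δm_l| ≤ 1 ok.
The transition is electric-dipole forbidden.

forbidden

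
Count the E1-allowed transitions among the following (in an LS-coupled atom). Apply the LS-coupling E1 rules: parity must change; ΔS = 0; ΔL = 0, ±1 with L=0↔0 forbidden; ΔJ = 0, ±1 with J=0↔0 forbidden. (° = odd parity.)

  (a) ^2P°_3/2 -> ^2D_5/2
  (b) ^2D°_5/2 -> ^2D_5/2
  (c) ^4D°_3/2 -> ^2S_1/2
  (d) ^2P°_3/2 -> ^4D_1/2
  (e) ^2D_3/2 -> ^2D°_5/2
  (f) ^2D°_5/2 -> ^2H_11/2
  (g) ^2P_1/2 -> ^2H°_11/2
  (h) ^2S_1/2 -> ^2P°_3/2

(a) allowed
(b) allowed
(c) forbidden (ΔS, ΔL fail)
(d) forbidden (ΔS fails)
(e) allowed
(f) forbidden (ΔL, ΔJ fail)
(g) forbidden (ΔL, ΔJ fail)
(h) allowed
Total allowed: 4 of 8.

4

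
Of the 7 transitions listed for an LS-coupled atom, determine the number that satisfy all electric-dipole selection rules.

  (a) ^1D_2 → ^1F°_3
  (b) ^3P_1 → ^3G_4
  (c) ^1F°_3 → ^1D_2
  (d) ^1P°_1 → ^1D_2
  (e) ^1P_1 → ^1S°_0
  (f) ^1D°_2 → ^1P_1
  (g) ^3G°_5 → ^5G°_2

5

(a) allowed
(b) forbidden (parity, ΔL, ΔJ fail)
(c) allowed
(d) allowed
(e) allowed
(f) allowed
(g) forbidden (parity, ΔS, ΔJ fail)
Total allowed: 5 of 7.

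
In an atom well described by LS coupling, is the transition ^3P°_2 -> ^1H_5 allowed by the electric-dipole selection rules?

forbidden

Parity must change: odd → even — ✓.
ΔS = 0: S: 1 → 0 — ✗.
ΔL = 0, ±1 (not L=0↔0): L: 1 → 5, ΔL = +4 — ✗.
ΔJ = 0, ±1 (not J=0↔0): J: 2 → 5, ΔJ = +3 — ✗.
Rule(s) violated: ΔS, ΔL, ΔJ.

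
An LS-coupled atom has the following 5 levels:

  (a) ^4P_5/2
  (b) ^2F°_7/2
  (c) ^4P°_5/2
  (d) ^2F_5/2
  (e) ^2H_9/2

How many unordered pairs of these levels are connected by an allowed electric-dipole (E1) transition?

2

(a)–(b): forbidden (ΔS, ΔL).
(a)–(c): allowed.
(a)–(d): forbidden (parity, ΔS, ΔL).
(a)–(e): forbidden (parity, ΔS, ΔL, ΔJ).
(b)–(c): forbidden (parity, ΔS, ΔL).
(b)–(d): allowed.
(b)–(e): forbidden (ΔL).
(c)–(d): forbidden (ΔS, ΔL).
(c)–(e): forbidden (ΔS, ΔL, ΔJ).
(d)–(e): forbidden (parity, ΔL, ΔJ).
Allowed pairs: 2 of 10.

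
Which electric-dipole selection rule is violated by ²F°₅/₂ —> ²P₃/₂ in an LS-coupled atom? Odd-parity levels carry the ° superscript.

the ΔL = 0, ±1 rule

Parity must change: odd → even — ✓.
ΔS = 0: S: 1/2 → 1/2 — ✓.
ΔL = 0, ±1 (not L=0↔0): L: 3 → 1, ΔL = -2 — ✗.
ΔJ = 0, ±1 (not J=0↔0): J: 5/2 → 3/2, ΔJ = -1 — ✓.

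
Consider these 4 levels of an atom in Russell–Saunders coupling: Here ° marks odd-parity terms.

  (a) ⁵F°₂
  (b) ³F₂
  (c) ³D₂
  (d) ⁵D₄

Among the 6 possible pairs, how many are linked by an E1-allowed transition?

0

(a)–(b): forbidden (ΔS).
(a)–(c): forbidden (ΔS).
(a)–(d): forbidden (ΔJ).
(b)–(c): forbidden (parity).
(b)–(d): forbidden (parity, ΔS, ΔJ).
(c)–(d): forbidden (parity, ΔS, ΔJ).
Allowed pairs: 0 of 6.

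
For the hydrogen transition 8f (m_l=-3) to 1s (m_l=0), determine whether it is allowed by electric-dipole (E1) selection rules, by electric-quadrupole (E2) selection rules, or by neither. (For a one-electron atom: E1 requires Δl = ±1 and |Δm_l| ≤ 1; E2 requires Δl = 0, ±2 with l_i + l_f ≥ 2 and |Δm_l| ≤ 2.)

Δl = 0 − 3 = -3; l_i + l_f = 3.
Δm_l = +3.
E1 (Δl = ±1, |Δm_l| ≤ 1): not satisfied.
E2 (Δl = 0,±2, l_i+l_f ≥ 2, |Δm_l| ≤ 2): not satisfied.

neither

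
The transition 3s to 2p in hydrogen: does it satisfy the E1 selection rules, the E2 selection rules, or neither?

Δl = 1 − 0 = +1; l_i + l_f = 1.
E1 (Δl = ±1): satisfied.
E2 (Δl = 0,±2, l_i+l_f ≥ 2): not satisfied.

E1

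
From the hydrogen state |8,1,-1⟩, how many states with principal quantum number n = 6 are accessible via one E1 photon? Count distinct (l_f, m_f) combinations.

4

E1 requires Δl = ±1, so l_f ∈ {0, 2}; with 0 ≤ l_f ≤ n_f−1 = 5, the allowed l_f values are {0, 2}.
For l_f = 0: m_f ∈ {m_i−1, m_i, m_i+1} ∩ [−0, 0] = {0} → 1 state.
For l_f = 2: m_f ∈ {m_i−1, m_i, m_i+1} ∩ [−2, 2] = {-2, -1, 0} → 3 states.
Total: 4.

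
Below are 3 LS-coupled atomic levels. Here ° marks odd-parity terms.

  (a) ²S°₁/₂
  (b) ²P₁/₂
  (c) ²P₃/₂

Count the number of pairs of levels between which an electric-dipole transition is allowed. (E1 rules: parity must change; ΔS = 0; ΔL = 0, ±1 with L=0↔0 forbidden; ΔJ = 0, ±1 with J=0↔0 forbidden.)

2

(a)–(b): allowed.
(a)–(c): allowed.
(b)–(c): forbidden (parity).
Allowed pairs: 2 of 3.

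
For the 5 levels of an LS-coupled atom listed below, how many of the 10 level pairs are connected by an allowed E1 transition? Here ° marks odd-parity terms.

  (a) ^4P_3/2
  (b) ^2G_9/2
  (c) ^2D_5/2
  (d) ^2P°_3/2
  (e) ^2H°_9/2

2

(a)–(b): forbidden (parity, ΔS, ΔL, ΔJ).
(a)–(c): forbidden (parity, ΔS).
(a)–(d): forbidden (ΔS).
(a)–(e): forbidden (ΔS, ΔL, ΔJ).
(b)–(c): forbidden (parity, ΔL, ΔJ).
(b)–(d): forbidden (ΔL, ΔJ).
(b)–(e): allowed.
(c)–(d): allowed.
(c)–(e): forbidden (ΔL, ΔJ).
(d)–(e): forbidden (parity, ΔL, ΔJ).
Allowed pairs: 2 of 10.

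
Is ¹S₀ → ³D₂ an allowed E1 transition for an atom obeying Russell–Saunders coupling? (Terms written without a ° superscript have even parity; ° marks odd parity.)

Initial level: S=0, L=0, J=0, parity even. Final level: S=1, L=2, J=2, parity even.
Parity must change: even → even — ✗.
ΔS = 0: S: 0 → 1 — ✗.
ΔL = 0, ±1 (not L=0↔0): L: 0 → 2, ΔL = +2 — ✗.
ΔJ = 0, ±1 (not J=0↔0): J: 0 → 2, ΔJ = +2 — ✗.
Rule(s) violated: parity, ΔS, ΔL, ΔJ.

forbidden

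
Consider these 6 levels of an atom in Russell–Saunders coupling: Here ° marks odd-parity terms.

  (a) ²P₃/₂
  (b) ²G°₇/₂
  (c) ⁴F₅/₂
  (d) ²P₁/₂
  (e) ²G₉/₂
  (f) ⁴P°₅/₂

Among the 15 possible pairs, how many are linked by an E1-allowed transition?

(a)–(b): forbidden (ΔL, ΔJ).
(a)–(c): forbidden (parity, ΔS, ΔL).
(a)–(d): forbidden (parity).
(a)–(e): forbidden (parity, ΔL, ΔJ).
(a)–(f): forbidden (ΔS).
(b)–(c): forbidden (ΔS).
(b)–(d): forbidden (ΔL, ΔJ).
(b)–(e): allowed.
(b)–(f): forbidden (parity, ΔS, ΔL).
(c)–(d): forbidden (parity, ΔS, ΔL, ΔJ).
(c)–(e): forbidden (parity, ΔS, ΔJ).
(c)–(f): forbidden (ΔL).
(d)–(e): forbidden (parity, ΔL, ΔJ).
(d)–(f): forbidden (ΔS, ΔJ).
(e)–(f): forbidden (ΔS, ΔL, ΔJ).
Allowed pairs: 1 of 15.

1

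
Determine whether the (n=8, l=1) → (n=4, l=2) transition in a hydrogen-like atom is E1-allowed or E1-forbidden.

l: 1 → 2 (Δl = +1). Δl = ±1 satisfied.
All E1 selection rules are satisfied.

allowed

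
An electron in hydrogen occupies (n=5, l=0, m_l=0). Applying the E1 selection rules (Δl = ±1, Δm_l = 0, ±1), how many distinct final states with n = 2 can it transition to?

E1 requires Δl = ±1, so l_f ∈ {-1, 1}; with 0 ≤ l_f ≤ n_f−1 = 1, the allowed l_f values are {1}.
For l_f = 1: m_f ∈ {m_i−1, m_i, m_i+1} ∩ [−1, 1] = {-1, 0, 1} → 3 states.
Total: 3.

3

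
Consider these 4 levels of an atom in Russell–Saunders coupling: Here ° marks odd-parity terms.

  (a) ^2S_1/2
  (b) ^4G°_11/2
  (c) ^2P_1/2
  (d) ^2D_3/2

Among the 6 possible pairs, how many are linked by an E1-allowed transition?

0

(a)–(b): forbidden (ΔS, ΔL, ΔJ).
(a)–(c): forbidden (parity).
(a)–(d): forbidden (parity, ΔL).
(b)–(c): forbidden (ΔS, ΔL, ΔJ).
(b)–(d): forbidden (ΔS, ΔL, ΔJ).
(c)–(d): forbidden (parity).
Allowed pairs: 0 of 6.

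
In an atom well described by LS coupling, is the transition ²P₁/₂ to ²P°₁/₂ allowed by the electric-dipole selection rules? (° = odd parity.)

allowed

Initial level: S=1/2, L=1, J=1/2, parity even. Final level: S=1/2, L=1, J=1/2, parity odd.
Parity must change: even → odd — passes.
ΔJ = 0, ±1 (not J=0↔0): J: 1/2 → 1/2, ΔJ = +0 — passes.
ΔS = 0: S: 1/2 → 1/2 — passes.
ΔL = 0, ±1 (not L=0↔0): L: 1 → 1, ΔL = +0 — passes.
All four E1 rules are satisfied.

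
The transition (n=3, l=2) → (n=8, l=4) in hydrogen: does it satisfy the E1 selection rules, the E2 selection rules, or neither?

Δl = 4 − 2 = +2; l_i + l_f = 6.
E1 (Δl = ±1): not satisfied.
E2 (Δl = 0,±2, l_i+l_f ≥ 2): satisfied.

E2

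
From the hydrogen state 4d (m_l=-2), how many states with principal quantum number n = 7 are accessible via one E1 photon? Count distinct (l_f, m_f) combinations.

4

E1 requires Δl = ±1, so l_f ∈ {1, 3}; with 0 ≤ l_f ≤ n_f−1 = 6, the allowed l_f values are {1, 3}.
For l_f = 1: m_f ∈ {m_i−1, m_i, m_i+1} ∩ [−1, 1] = {-1} → 1 state.
For l_f = 3: m_f ∈ {m_i−1, m_i, m_i+1} ∩ [−3, 3] = {-3, -2, -1} → 3 states.
Total: 4.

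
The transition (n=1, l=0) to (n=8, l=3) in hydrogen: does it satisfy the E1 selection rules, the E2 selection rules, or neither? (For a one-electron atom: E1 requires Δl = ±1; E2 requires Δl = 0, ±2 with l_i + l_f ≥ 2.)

Δl = 3 − 0 = +3; l_i + l_f = 3.
E1 (Δl = ±1): not satisfied.
E2 (Δl = 0,±2, l_i+l_f ≥ 2): not satisfied.

neither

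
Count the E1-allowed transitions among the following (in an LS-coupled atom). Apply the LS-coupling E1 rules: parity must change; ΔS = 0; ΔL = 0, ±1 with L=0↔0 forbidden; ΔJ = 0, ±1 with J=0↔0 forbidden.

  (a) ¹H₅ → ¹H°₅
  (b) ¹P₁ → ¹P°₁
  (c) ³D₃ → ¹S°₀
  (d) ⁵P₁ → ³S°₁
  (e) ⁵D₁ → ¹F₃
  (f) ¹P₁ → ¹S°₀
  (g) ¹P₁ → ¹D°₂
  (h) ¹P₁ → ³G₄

4

(a) allowed
(b) allowed
(c) forbidden (ΔS, ΔL, ΔJ fail)
(d) forbidden (ΔS fails)
(e) forbidden (parity, ΔS, ΔJ fail)
(f) allowed
(g) allowed
(h) forbidden (parity, ΔS, ΔL, ΔJ fail)
Total allowed: 4 of 8.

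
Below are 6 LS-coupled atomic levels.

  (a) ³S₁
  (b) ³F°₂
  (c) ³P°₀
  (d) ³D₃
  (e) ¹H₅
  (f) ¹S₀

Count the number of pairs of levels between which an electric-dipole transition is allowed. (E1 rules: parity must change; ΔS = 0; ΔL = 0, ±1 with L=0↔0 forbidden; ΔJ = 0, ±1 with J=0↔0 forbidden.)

(a)–(b): forbidden (ΔL).
(a)–(c): allowed.
(a)–(d): forbidden (parity, ΔL, ΔJ).
(a)–(e): forbidden (parity, ΔS, ΔL, ΔJ).
(a)–(f): forbidden (parity, ΔS, ΔL).
(b)–(c): forbidden (parity, ΔL, ΔJ).
(b)–(d): allowed.
(b)–(e): forbidden (ΔS, ΔL, ΔJ).
(b)–(f): forbidden (ΔS, ΔL, ΔJ).
(c)–(d): forbidden (ΔJ).
(c)–(e): forbidden (ΔS, ΔL, ΔJ).
(c)–(f): forbidden (ΔS, ΔJ).
(d)–(e): forbidden (parity, ΔS, ΔL, ΔJ).
(d)–(f): forbidden (parity, ΔS, ΔL, ΔJ).
(e)–(f): forbidden (parity, ΔL, ΔJ).
Allowed pairs: 2 of 15.

2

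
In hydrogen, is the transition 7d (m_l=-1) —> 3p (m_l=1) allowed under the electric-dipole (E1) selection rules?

forbidden

Δl = 1 − 2 = -1; the E1 rule Δl = ±1 is satisfied.
Δm_l = 1 − (-1) = +2. E1 requires Δm_l = 0, ±1: violated.
The transition is electric-dipole forbidden.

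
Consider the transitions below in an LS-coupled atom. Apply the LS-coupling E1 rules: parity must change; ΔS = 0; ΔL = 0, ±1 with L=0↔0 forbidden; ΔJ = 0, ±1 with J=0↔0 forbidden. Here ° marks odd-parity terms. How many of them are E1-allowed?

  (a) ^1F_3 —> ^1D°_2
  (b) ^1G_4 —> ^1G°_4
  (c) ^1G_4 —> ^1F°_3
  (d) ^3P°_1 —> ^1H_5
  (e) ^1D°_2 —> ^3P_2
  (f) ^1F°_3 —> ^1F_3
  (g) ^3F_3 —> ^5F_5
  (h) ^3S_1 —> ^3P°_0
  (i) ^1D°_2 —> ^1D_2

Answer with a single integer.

6

(a) allowed
(b) allowed
(c) allowed
(d) forbidden (ΔS, ΔL, ΔJ fail)
(e) forbidden (ΔS fails)
(f) allowed
(g) forbidden (parity, ΔS, ΔJ fail)
(h) allowed
(i) allowed
Total allowed: 6 of 9.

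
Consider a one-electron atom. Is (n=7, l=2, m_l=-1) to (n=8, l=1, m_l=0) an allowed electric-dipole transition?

l: 2 → 1 (Δl = -1). Δl = ±1 satisfied.
Δm_l = 0 − (-1) = +1. E1 requires Δm_l = 0, ±1: satisfied.
All E1 selection rules are satisfied.

allowed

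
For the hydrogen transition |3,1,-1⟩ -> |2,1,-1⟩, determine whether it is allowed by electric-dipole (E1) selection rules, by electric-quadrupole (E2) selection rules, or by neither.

E2

Δl = 1 − 1 = +0; l_i + l_f = 2.
Δm_l = +0.
E1 (Δl = ±1, |Δm_l| ≤ 1): not satisfied.
E2 (Δl = 0,±2, l_i+l_f ≥ 2, |Δm_l| ≤ 2): satisfied.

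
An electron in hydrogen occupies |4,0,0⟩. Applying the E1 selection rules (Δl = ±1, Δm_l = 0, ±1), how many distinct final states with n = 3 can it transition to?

E1 requires Δl = ±1, so l_f ∈ {-1, 1}; with 0 ≤ l_f ≤ n_f−1 = 2, the allowed l_f values are {1}.
For l_f = 1: m_f ∈ {m_i−1, m_i, m_i+1} ∩ [−1, 1] = {-1, 0, 1} → 3 states.
Total: 3.

3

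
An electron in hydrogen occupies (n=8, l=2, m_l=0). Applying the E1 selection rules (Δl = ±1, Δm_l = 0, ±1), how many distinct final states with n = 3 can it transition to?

3

E1 requires Δl = ±1, so l_f ∈ {1, 3}; with 0 ≤ l_f ≤ n_f−1 = 2, the allowed l_f values are {1}.
For l_f = 1: m_f ∈ {m_i−1, m_i, m_i+1} ∩ [−1, 1] = {-1, 0, 1} → 3 states.
Total: 3.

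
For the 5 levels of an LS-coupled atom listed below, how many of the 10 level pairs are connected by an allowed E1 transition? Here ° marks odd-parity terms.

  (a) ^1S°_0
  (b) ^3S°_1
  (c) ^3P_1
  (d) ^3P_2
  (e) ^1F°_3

2

(a)–(b): forbidden (parity, ΔS, ΔL).
(a)–(c): forbidden (ΔS).
(a)–(d): forbidden (ΔS, ΔJ).
(a)–(e): forbidden (parity, ΔL, ΔJ).
(b)–(c): allowed.
(b)–(d): allowed.
(b)–(e): forbidden (parity, ΔS, ΔL, ΔJ).
(c)–(d): forbidden (parity).
(c)–(e): forbidden (ΔS, ΔL, ΔJ).
(d)–(e): forbidden (ΔS, ΔL).
Allowed pairs: 2 of 10.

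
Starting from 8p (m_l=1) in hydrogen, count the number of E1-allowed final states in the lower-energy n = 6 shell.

E1 requires Δl = ±1, so l_f ∈ {0, 2}; with 0 ≤ l_f ≤ n_f−1 = 5, the allowed l_f values are {0, 2}.
For l_f = 0: m_f ∈ {m_i−1, m_i, m_i+1} ∩ [−0, 0] = {0} → 1 state.
For l_f = 2: m_f ∈ {m_i−1, m_i, m_i+1} ∩ [−2, 2] = {0, 1, 2} → 3 states.
Total: 4.

4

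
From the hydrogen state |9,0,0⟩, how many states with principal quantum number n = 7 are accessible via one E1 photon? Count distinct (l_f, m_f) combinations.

E1 requires Δl = ±1, so l_f ∈ {-1, 1}; with 0 ≤ l_f ≤ n_f−1 = 6, the allowed l_f values are {1}.
For l_f = 1: m_f ∈ {m_i−1, m_i, m_i+1} ∩ [−1, 1] = {-1, 0, 1} → 3 states.
Total: 3.

3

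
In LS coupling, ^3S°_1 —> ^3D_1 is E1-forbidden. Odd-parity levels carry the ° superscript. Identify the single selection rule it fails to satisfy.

Parity must change: odd → even — ✓.
ΔS = 0: S: 1 → 1 — ✓.
ΔL = 0, ±1 (not L=0↔0): L: 0 → 2, ΔL = +2 — ✗.
ΔJ = 0, ±1 (not J=0↔0): J: 1 → 1, ΔJ = +0 — ✓.

the ΔL = 0, ±1 rule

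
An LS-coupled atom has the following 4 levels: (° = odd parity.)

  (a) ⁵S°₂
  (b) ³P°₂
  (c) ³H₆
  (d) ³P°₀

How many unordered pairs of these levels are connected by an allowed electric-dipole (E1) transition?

0

(a)–(b): forbidden (parity, ΔS).
(a)–(c): forbidden (ΔS, ΔL, ΔJ).
(a)–(d): forbidden (parity, ΔS, ΔJ).
(b)–(c): forbidden (ΔL, ΔJ).
(b)–(d): forbidden (parity, ΔJ).
(c)–(d): forbidden (ΔL, ΔJ).
Allowed pairs: 0 of 6.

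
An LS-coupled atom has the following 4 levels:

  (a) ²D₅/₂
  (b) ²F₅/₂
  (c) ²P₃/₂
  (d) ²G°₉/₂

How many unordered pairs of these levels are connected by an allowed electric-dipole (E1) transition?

0

(a)–(b): forbidden (parity).
(a)–(c): forbidden (parity).
(a)–(d): forbidden (ΔL, ΔJ).
(b)–(c): forbidden (parity, ΔL).
(b)–(d): forbidden (ΔJ).
(c)–(d): forbidden (ΔL, ΔJ).
Allowed pairs: 0 of 6.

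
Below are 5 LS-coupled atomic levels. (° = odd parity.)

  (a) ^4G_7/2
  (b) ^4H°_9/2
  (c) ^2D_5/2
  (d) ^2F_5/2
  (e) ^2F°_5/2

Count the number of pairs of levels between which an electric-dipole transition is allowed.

3

(a)–(b): allowed.
(a)–(c): forbidden (parity, ΔS, ΔL).
(a)–(d): forbidden (parity, ΔS).
(a)–(e): forbidden (ΔS).
(b)–(c): forbidden (ΔS, ΔL, ΔJ).
(b)–(d): forbidden (ΔS, ΔL, ΔJ).
(b)–(e): forbidden (parity, ΔS, ΔL, ΔJ).
(c)–(d): forbidden (parity).
(c)–(e): allowed.
(d)–(e): allowed.
Allowed pairs: 3 of 10.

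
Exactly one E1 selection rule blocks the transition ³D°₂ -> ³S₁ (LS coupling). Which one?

Initial level: S=1, L=2, J=2, parity odd. Final level: S=1, L=0, J=1, parity even.
ΔL = 0, ±1 (not L=0↔0): L: 2 → 0, ΔL = -2 — ✗.
ΔS = 0: S: 1 → 1 — ✓.
ΔJ = 0, ±1 (not J=0↔0): J: 2 → 1, ΔJ = -1 — ✓.
Parity must change: odd → even — ✓.

the ΔL = 0, ±1 rule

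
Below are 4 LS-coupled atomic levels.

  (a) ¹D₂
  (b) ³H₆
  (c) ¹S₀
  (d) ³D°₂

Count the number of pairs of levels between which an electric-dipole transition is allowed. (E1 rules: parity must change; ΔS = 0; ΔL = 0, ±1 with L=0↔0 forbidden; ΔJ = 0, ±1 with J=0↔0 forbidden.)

(a)–(b): forbidden (parity, ΔS, ΔL, ΔJ).
(a)–(c): forbidden (parity, ΔL, ΔJ).
(a)–(d): forbidden (ΔS).
(b)–(c): forbidden (parity, ΔS, ΔL, ΔJ).
(b)–(d): forbidden (ΔL, ΔJ).
(c)–(d): forbidden (ΔS, ΔL, ΔJ).
Allowed pairs: 0 of 6.

0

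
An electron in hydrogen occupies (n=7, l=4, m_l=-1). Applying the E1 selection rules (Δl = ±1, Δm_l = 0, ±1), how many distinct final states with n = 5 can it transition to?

E1 requires Δl = ±1, so l_f ∈ {3, 5}; with 0 ≤ l_f ≤ n_f−1 = 4, the allowed l_f values are {3}.
For l_f = 3: m_f ∈ {m_i−1, m_i, m_i+1} ∩ [−3, 3] = {-2, -1, 0} → 3 states.
Total: 3.

3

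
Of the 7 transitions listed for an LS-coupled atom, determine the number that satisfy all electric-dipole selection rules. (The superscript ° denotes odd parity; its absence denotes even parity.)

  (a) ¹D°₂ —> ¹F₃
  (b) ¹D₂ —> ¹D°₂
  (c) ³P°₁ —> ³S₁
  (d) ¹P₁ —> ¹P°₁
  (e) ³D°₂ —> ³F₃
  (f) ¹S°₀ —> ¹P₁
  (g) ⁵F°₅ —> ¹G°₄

6

(a) allowed
(b) allowed
(c) allowed
(d) allowed
(e) allowed
(f) allowed
(g) forbidden (parity, ΔS fail)
Total allowed: 6 of 7.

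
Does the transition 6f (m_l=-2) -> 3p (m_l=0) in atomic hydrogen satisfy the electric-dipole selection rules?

Initial l = 3, final l = 1, so Δl = -2. E1 requires Δl = ±1: fails.
Δm_l = 0 − (-2) = +2. E1 requires Δm_l = 0, ±1: fails.
The transition is electric-dipole forbidden.

forbidden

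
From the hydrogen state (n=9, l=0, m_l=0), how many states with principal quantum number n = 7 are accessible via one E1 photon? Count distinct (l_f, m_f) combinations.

E1 requires Δl = ±1, so l_f ∈ {-1, 1}; with 0 ≤ l_f ≤ n_f−1 = 6, the allowed l_f values are {1}.
For l_f = 1: m_f ∈ {m_i−1, m_i, m_i+1} ∩ [−1, 1] = {-1, 0, 1} → 3 states.
Total: 3.

3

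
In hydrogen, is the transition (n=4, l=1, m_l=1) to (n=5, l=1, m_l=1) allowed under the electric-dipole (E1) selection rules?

l: 1 → 1 (Δl = +0). Δl = ±1 violated.
Δm_l = 1 − (1) = +0. E1 requires Δm_l = 0, ±1: satisfied.
The transition is electric-dipole forbidden.

forbidden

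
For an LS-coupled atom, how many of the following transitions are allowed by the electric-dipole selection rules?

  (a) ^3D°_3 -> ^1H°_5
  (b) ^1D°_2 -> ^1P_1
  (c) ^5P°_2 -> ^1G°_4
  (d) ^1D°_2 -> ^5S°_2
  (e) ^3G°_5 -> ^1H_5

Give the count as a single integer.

(a) forbidden (parity, ΔS, ΔL, ΔJ fail)
(b) allowed
(c) forbidden (parity, ΔS, ΔL, ΔJ fail)
(d) forbidden (parity, ΔS, ΔL fail)
(e) forbidden (ΔS fails)
Total allowed: 1 of 5.

1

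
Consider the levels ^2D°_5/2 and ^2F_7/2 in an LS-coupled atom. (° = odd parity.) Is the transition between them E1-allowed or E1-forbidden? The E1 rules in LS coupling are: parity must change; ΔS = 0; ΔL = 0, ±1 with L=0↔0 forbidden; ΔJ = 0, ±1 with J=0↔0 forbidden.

allowed

Parity must change: odd → even — ✓.
ΔS = 0: S: 1/2 → 1/2 — ✓.
ΔL = 0, ±1 (not L=0↔0): L: 2 → 3, ΔL = +1 — ✓.
ΔJ = 0, ±1 (not J=0↔0): J: 5/2 → 7/2, ΔJ = +1 — ✓.
All four E1 rules are satisfied.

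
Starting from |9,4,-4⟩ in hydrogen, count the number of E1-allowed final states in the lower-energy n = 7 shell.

4

E1 requires Δl = ±1, so l_f ∈ {3, 5}; with 0 ≤ l_f ≤ n_f−1 = 6, the allowed l_f values are {3, 5}.
For l_f = 3: m_f ∈ {m_i−1, m_i, m_i+1} ∩ [−3, 3] = {-3} → 1 state.
For l_f = 5: m_f ∈ {m_i−1, m_i, m_i+1} ∩ [−5, 5] = {-5, -4, -3} → 3 states.
Total: 4.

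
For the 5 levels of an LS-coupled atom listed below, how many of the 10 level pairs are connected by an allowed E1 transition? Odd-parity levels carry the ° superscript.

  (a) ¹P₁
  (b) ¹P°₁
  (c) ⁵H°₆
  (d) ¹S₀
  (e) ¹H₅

2

(a)–(b): allowed.
(a)–(c): forbidden (ΔS, ΔL, ΔJ).
(a)–(d): forbidden (parity).
(a)–(e): forbidden (parity, ΔL, ΔJ).
(b)–(c): forbidden (parity, ΔS, ΔL, ΔJ).
(b)–(d): allowed.
(b)–(e): forbidden (ΔL, ΔJ).
(c)–(d): forbidden (ΔS, ΔL, ΔJ).
(c)–(e): forbidden (ΔS).
(d)–(e): forbidden (parity, ΔL, ΔJ).
Allowed pairs: 2 of 10.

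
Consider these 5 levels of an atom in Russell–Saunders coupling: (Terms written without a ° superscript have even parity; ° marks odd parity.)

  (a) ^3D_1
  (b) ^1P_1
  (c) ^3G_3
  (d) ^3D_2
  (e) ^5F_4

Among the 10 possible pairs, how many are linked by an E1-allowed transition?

0

(a)–(b): forbidden (parity, ΔS).
(a)–(c): forbidden (parity, ΔL, ΔJ).
(a)–(d): forbidden (parity).
(a)–(e): forbidden (parity, ΔS, ΔJ).
(b)–(c): forbidden (parity, ΔS, ΔL, ΔJ).
(b)–(d): forbidden (parity, ΔS).
(b)–(e): forbidden (parity, ΔS, ΔL, ΔJ).
(c)–(d): forbidden (parity, ΔL).
(c)–(e): forbidden (parity, ΔS).
(d)–(e): forbidden (parity, ΔS, ΔJ).
Allowed pairs: 0 of 10.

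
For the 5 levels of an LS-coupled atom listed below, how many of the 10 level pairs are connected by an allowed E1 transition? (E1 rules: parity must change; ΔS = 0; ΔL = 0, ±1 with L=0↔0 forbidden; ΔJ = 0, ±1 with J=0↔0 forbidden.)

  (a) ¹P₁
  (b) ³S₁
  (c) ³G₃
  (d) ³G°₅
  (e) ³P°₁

(a)–(b): forbidden (parity, ΔS).
(a)–(c): forbidden (parity, ΔS, ΔL, ΔJ).
(a)–(d): forbidden (ΔS, ΔL, ΔJ).
(a)–(e): forbidden (ΔS).
(b)–(c): forbidden (parity, ΔL, ΔJ).
(b)–(d): forbidden (ΔL, ΔJ).
(b)–(e): allowed.
(c)–(d): forbidden (ΔJ).
(c)–(e): forbidden (ΔL, ΔJ).
(d)–(e): forbidden (parity, ΔL, ΔJ).
Allowed pairs: 1 of 10.

1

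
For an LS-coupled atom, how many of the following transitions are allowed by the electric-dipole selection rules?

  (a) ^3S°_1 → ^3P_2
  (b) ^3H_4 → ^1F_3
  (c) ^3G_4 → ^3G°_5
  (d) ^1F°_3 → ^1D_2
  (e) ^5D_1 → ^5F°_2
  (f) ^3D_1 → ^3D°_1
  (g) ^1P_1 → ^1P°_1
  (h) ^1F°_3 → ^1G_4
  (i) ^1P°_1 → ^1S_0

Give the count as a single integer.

8

(a) allowed
(b) forbidden (parity, ΔS, ΔL fail)
(c) allowed
(d) allowed
(e) allowed
(f) allowed
(g) allowed
(h) allowed
(i) allowed
Total allowed: 8 of 9.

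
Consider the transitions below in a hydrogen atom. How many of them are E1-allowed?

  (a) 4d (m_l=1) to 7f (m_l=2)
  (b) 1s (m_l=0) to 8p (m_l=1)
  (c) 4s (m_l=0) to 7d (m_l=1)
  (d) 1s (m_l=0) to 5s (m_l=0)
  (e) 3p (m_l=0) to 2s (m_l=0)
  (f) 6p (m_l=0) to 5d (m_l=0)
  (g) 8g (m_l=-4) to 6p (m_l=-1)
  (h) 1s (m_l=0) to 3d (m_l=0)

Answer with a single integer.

4

(a) allowed
(b) allowed
(c) forbidden — Δl = +2 (E1 requires Δl = ±1)
(d) forbidden — Δl = +0 (E1 requires Δl = ±1)
(e) allowed
(f) allowed
(g) forbidden — Δl = -3 (E1 requires Δl = ±1); Δm_l = +3 (E1 requires Δm_l = 0, ±1)
(h) forbidden — Δl = +2 (E1 requires Δl = ±1)
Total allowed: 4 of 8.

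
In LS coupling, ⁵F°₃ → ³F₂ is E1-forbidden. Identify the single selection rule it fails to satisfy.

Parity must change: odd → even — satisfied.
ΔS = 0: S: 2 → 1 — violated.
ΔL = 0, ±1 (not L=0↔0): L: 3 → 3, ΔL = +0 — satisfied.
ΔJ = 0, ±1 (not J=0↔0): J: 3 → 2, ΔJ = -1 — satisfied.

the ΔS = 0 rule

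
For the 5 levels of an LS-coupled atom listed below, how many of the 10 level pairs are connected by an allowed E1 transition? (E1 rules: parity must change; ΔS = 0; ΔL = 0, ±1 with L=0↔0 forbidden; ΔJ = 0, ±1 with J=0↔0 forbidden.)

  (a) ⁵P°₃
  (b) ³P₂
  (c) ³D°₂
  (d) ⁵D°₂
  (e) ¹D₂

1

(a)–(b): forbidden (ΔS).
(a)–(c): forbidden (parity, ΔS).
(a)–(d): forbidden (parity).
(a)–(e): forbidden (ΔS).
(b)–(c): allowed.
(b)–(d): forbidden (ΔS).
(b)–(e): forbidden (parity, ΔS).
(c)–(d): forbidden (parity, ΔS).
(c)–(e): forbidden (ΔS).
(d)–(e): forbidden (ΔS).
Allowed pairs: 1 of 10.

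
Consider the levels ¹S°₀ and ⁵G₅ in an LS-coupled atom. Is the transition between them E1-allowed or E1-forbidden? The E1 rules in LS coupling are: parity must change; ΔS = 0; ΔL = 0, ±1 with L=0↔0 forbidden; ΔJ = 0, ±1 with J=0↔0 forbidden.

forbidden

Parity must change: odd → even — ok.
ΔS = 0: S: 0 → 2 — fails.
ΔL = 0, ±1 (not L=0↔0): L: 0 → 4, ΔL = +4 — fails.
ΔJ = 0, ±1 (not J=0↔0): J: 0 → 5, ΔJ = +5 — fails.
Rule(s) violated: ΔS, ΔL, ΔJ.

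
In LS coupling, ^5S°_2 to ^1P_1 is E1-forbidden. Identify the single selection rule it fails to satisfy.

the ΔS = 0 rule

ΔS = 0: S: 2 → 0 — fails.
ΔJ = 0, ±1 (not J=0↔0): J: 2 → 1, ΔJ = -1 — ok.
Parity must change: odd → even — ok.
ΔL = 0, ±1 (not L=0↔0): L: 0 → 1, ΔL = +1 — ok.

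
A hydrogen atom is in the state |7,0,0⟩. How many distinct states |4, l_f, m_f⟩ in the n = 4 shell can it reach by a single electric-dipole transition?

3

E1 requires Δl = ±1, so l_f ∈ {-1, 1}; with 0 ≤ l_f ≤ n_f−1 = 3, the allowed l_f values are {1}.
For l_f = 1: m_f ∈ {m_i−1, m_i, m_i+1} ∩ [−1, 1] = {-1, 0, 1} → 3 states.
Total: 3.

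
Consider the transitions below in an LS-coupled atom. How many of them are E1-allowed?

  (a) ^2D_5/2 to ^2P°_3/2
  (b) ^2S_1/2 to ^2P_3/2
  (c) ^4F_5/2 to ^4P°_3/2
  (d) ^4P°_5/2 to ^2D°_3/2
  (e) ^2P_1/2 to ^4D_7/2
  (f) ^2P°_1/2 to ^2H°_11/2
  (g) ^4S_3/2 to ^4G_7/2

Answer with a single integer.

1

(a) allowed
(b) forbidden (parity fails)
(c) forbidden (ΔL fails)
(d) forbidden (parity, ΔS fail)
(e) forbidden (parity, ΔS, ΔJ fail)
(f) forbidden (parity, ΔL, ΔJ fail)
(g) forbidden (parity, ΔL, ΔJ fail)
Total allowed: 1 of 7.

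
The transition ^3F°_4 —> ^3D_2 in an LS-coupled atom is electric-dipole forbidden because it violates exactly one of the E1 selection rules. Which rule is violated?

Initial level: S=1, L=3, J=4, parity odd. Final level: S=1, L=2, J=2, parity even.
ΔS = 0: S: 1 → 1 — passes.
ΔL = 0, ±1 (not L=0↔0): L: 3 → 2, ΔL = -1 — passes.
ΔJ = 0, ±1 (not J=0↔0): J: 4 → 2, ΔJ = -2 — fails.
Parity must change: odd → even — passes.

the ΔJ = 0, ±1 rule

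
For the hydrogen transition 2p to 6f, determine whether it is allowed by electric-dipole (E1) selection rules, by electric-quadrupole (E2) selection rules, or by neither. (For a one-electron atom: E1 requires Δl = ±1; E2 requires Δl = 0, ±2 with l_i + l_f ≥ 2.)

E2

Δl = 3 − 1 = +2; l_i + l_f = 4.
E1 (Δl = ±1): not satisfied.
E2 (Δl = 0,±2, l_i+l_f ≥ 2): satisfied.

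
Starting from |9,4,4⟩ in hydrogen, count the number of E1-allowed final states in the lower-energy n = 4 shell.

1

E1 requires Δl = ±1, so l_f ∈ {3, 5}; with 0 ≤ l_f ≤ n_f−1 = 3, the allowed l_f values are {3}.
For l_f = 3: m_f ∈ {m_i−1, m_i, m_i+1} ∩ [−3, 3] = {3} → 1 state.
Total: 1.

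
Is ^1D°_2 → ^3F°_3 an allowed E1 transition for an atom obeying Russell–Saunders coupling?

Reading off the term symbols: S 0→1, L 2→3, J 2→3, parity odd→odd.
ΔS = 0: S: 0 → 1 — ✗.
ΔL = 0, ±1 (not L=0↔0): L: 2 → 3, ΔL = +1 — ✓.
ΔJ = 0, ±1 (not J=0↔0): J: 2 → 3, ΔJ = +1 — ✓.
Parity must change: odd → odd — ✗.
Rule(s) violated: parity, ΔS.

forbidden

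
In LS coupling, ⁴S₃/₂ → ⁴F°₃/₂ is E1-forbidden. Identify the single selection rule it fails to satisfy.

Reading off the term symbols: S 3/2→3/2, L 0→3, J 3/2→3/2, parity even→odd.
Parity must change: even → odd — ok.
ΔS = 0: S: 3/2 → 3/2 — ok.
ΔL = 0, ±1 (not L=0↔0): L: 0 → 3, ΔL = +3 — fails.
ΔJ = 0, ±1 (not J=0↔0): J: 3/2 → 3/2, ΔJ = +0 — ok.

the ΔL = 0, ±1 rule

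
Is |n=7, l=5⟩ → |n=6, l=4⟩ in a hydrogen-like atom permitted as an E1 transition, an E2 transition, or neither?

E1

Δl = 4 − 5 = -1; l_i + l_f = 9.
E1 (Δl = ±1): satisfied.
E2 (Δl = 0,±2, l_i+l_f ≥ 2): not satisfied.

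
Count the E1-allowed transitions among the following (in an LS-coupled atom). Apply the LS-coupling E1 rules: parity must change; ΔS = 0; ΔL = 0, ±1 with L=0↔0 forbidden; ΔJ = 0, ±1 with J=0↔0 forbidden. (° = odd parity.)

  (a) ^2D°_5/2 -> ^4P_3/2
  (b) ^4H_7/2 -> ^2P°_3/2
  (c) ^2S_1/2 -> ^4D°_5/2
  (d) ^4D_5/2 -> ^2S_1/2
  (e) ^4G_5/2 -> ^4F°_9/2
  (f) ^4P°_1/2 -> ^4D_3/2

(a) forbidden (ΔS fails)
(b) forbidden (ΔS, ΔL, ΔJ fail)
(c) forbidden (ΔS, ΔL, ΔJ fail)
(d) forbidden (parity, ΔS, ΔL, ΔJ fail)
(e) forbidden (ΔJ fails)
(f) allowed
Total allowed: 1 of 6.

1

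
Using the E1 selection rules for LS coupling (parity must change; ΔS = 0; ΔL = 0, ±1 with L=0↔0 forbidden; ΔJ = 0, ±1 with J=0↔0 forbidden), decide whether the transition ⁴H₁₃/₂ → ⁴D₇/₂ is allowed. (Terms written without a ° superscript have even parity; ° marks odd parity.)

Initial level: S=3/2, L=5, J=13/2, parity even. Final level: S=3/2, L=2, J=7/2, parity even.
Parity must change: even → even — violated.
ΔS = 0: S: 3/2 → 3/2 — satisfied.
ΔL = 0, ±1 (not L=0↔0): L: 5 → 2, ΔL = -3 — violated.
ΔJ = 0, ±1 (not J=0↔0): J: 13/2 → 7/2, ΔJ = -3 — violated.
Rule(s) violated: parity, ΔL, ΔJ.

forbidden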